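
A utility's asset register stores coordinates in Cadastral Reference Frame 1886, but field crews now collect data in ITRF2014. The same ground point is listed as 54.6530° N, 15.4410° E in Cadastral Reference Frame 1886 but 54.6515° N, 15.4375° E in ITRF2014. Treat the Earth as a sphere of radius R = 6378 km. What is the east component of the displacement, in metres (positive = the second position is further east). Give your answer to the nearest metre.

ΔE = -225 m

Δφ = 54.6515° − 54.6530° = -0.0015°; Δλ = 15.4375° − 15.4410° = -0.0035°.
1° along a meridian = πR/180 = 111317 m.
ΔN = Δφ × 111317 = -167.0 m; ΔE = Δλ × 111317 × cos(54.6530°) = -0.0035 × 111317 × 0.578527 = -225.4 m.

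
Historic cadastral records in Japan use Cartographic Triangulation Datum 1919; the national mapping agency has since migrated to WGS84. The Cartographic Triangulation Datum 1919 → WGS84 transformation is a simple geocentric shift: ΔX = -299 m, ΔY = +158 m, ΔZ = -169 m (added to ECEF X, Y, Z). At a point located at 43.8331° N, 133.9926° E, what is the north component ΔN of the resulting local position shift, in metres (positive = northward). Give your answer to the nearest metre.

ΔN = -344 m

At φ = 43.8331°, λ = 133.9926°: sin φ = 0.692560, cos φ = 0.721360, sin λ = 0.719430, cos λ = -0.694565.
ΔN = −sin φ cos λ·ΔX − sin φ sin λ·ΔY + cos φ·ΔZ = −(0.692560)(-0.694565)(-299) − (0.692560)(0.719430)(158) + (0.721360)(-169) = -344.46 m.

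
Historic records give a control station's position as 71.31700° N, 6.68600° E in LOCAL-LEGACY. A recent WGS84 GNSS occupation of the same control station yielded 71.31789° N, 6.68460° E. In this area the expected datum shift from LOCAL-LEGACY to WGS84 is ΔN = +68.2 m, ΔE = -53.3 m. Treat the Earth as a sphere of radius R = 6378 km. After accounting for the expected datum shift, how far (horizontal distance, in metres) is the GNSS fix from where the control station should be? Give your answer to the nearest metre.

Observed coordinate differences: Δφ = +0.00089°, Δλ = -0.00140°.
Converting to metres (1° lat = 111317 m, cos φ = 0.320332): observed ΔN = 99.1 m, observed ΔE = -49.9 m.
Subtracting the expected shift leaves a residual of 99.1 − (68.2) = 30.9 m north and -49.9 − (-53.3) = 3.4 m east.
Residual distance = √(30.9² + 3.4²) = 31.1 m.

31 m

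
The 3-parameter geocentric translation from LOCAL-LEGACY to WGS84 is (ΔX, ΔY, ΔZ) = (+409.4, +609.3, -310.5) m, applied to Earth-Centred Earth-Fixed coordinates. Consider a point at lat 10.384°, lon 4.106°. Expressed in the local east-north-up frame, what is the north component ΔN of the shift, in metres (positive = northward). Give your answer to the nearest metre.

ΔN = -387 m

The local north axis is (−sin φ cos λ, −sin φ sin λ, cos φ), giving ΔN = -73.603 − 7.864 − 305.415 = -386.88 m.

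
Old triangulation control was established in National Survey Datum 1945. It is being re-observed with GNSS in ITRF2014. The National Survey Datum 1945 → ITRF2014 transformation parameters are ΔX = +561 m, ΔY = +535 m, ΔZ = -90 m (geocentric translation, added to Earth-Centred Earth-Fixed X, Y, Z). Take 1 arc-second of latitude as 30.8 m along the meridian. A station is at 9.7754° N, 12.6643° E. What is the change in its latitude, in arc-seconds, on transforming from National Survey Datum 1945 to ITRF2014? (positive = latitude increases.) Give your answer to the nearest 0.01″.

Δφ = -6.54″

sin φ = 0.169786, cos φ = 0.985481, sin λ = 0.219238, cos λ = 0.975671.
North component: ΔN = −sin φ cos λ·ΔX − sin φ sin λ·ΔY + cos φ·ΔZ = −(0.169786)(0.975671)(561) − (0.169786)(0.219238)(535) + (0.985481)(-90) = -201.54 m.
1° of latitude spans 3600 × 30.80 = 110880 m, so Δφ = -201.54 / 110880 × 3600 = -6.544″.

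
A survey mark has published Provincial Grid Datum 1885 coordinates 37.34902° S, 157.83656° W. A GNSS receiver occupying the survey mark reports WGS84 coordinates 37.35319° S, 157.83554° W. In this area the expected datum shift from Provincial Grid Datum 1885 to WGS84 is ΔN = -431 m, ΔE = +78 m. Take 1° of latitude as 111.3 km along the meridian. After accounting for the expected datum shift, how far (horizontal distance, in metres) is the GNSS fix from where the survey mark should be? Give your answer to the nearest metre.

Observed coordinate differences: Δφ = -0.00417°, Δλ = +0.00102°.
Converting to metres (1° lat = 111300 m, cos φ = 0.794955): observed ΔN = -464.1 m, observed ΔE = 90.2 m.
Subtracting the expected shift leaves a residual of -464.1 − (-431) = -33.1 m north and 90.2 − (78) = 12.2 m east.
Residual distance = √((-33.1)² + 12.2²) = 35.3 m.

35 m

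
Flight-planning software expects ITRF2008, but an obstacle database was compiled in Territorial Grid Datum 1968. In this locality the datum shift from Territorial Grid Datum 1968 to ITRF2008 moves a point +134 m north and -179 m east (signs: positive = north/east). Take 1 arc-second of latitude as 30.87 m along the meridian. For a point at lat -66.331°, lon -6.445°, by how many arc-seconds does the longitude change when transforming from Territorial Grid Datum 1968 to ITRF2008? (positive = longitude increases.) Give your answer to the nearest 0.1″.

At latitude -66.331°, cos φ = 0.401452.
1″ of longitude at this latitude = 30.87 × cos φ = 12.3928 m, so Δλ = -179.0 / 12.3928 = -14.444″.

Δλ = -14.4″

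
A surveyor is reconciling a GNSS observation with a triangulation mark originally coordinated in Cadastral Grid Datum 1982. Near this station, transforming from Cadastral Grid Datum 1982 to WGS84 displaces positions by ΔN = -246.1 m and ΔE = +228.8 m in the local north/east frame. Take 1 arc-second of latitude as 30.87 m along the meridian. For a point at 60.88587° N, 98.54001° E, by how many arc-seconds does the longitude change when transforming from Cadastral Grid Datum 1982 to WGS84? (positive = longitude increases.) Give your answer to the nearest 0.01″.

Δλ = 15.23″

At latitude 60.88587°, cos φ = 0.486551.
1″ of longitude at this latitude = 30.87 × cos φ = 15.0198 m, so Δλ = 228.8 / 15.0198 = 15.233″.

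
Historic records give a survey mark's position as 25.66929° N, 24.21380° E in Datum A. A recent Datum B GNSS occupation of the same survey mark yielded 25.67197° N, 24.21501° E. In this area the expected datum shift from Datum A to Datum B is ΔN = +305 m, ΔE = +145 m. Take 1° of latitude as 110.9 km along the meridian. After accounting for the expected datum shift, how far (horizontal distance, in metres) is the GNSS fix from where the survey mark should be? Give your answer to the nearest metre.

25 m

Observed coordinate differences: Δφ = +0.00268°, Δλ = +0.00121°.
Converting to metres (1° lat = 110900 m, cos φ = 0.901309): observed ΔN = 297.2 m, observed ΔE = 120.9 m.
Subtracting the expected shift leaves a residual of 297.2 − (305) = -7.8 m north and 120.9 − (145) = -24.1 m east.
Residual distance = √((-7.8)² + (-24.1)²) = 25.3 m.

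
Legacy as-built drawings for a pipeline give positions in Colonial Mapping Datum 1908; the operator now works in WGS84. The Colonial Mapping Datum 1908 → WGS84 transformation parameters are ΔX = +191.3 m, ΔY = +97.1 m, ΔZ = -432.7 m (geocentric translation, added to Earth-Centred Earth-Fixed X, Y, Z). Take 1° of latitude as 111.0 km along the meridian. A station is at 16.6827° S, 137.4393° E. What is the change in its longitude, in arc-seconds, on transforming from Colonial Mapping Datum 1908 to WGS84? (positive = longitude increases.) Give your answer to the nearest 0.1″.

Δλ = -6.8″

sin φ = -0.287071, cos φ = 0.957909, sin λ = 0.676371, cos λ = -0.736561.
East component: ΔE = −sin λ·ΔX + cos λ·ΔY = −(0.676371)(191.3) + (-0.736561)(97.1) = -200.91 m.
1° of latitude spans 111000 m; at latitude φ, 1° of longitude spans that × cos φ = 106327.9 m, so Δλ = -200.91 / 106327.9 × 3600 = -6.802″.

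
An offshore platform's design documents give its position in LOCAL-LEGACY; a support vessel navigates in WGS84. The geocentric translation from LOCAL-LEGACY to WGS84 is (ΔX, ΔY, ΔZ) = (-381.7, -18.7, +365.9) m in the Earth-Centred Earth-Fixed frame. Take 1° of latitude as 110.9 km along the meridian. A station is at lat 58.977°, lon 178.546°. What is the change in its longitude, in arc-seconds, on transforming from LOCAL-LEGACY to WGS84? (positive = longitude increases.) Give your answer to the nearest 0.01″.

sin φ = 0.856960, cos φ = 0.515382, sin λ = 0.025374, cos λ = -0.999678.
East component: ΔE = −sin λ·ΔX + cos λ·ΔY = −(0.025374)(-381.7) + (-0.999678)(-18.7) = 28.38 m.
1° of latitude spans 110900 m; at latitude φ, 1° of longitude spans that × cos φ = 57155.9 m, so Δλ = 28.38 / 57155.9 × 3600 = 1.787″.

Δλ = 1.79″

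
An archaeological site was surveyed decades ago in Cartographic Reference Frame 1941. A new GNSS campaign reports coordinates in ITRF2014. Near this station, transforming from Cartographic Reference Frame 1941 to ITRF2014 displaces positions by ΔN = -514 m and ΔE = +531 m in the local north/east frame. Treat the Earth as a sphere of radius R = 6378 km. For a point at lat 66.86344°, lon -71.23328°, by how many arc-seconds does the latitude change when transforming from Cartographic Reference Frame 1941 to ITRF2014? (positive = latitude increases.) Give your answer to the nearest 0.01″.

Δφ = -16.62″

On a sphere of radius R, 1 rad of latitude = R, so Δφ = ΔN / R = -514.0 / 6378000 = -8.0590e-05 rad = -16.623″.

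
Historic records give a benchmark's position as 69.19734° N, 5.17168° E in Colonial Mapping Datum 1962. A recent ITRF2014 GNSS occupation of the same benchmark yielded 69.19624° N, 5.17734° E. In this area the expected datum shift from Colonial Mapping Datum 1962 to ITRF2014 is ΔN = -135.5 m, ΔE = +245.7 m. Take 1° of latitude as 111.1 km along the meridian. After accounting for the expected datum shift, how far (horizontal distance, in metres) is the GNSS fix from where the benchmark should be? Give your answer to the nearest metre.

Observed coordinate differences: Δφ = -0.00110°, Δλ = +0.00566°.
Converting to metres (1° lat = 111100 m, cos φ = 0.355150): observed ΔN = -122.2 m, observed ΔE = 223.3 m.
Subtracting the expected shift leaves a residual of -122.2 − (-135.5) = 13.3 m north and 223.3 − (245.7) = -22.4 m east.
Residual distance = √(13.3² + (-22.4)²) = 26.0 m.

26 m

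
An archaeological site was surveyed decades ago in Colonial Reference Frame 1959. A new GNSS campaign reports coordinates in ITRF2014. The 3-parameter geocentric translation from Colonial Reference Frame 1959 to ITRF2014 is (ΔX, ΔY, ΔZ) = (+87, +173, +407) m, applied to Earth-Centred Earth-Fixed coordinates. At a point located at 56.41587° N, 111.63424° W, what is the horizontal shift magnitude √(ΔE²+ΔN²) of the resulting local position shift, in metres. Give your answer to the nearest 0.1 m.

386.2 m

At φ = 56.41587°, λ = -111.63424°: sin φ = 0.833074, cos φ = 0.553161, sin λ = -0.929556, cos λ = -0.368680.
ΔE = −sin λ·ΔX + cos λ·ΔY = −(-0.929556)·(87) + (-0.368680)·(173) = 17.09 m.
ΔN = −sin φ cos λ·ΔX − sin φ sin λ·ΔY + cos φ·ΔZ = −(0.833074)(-0.368680)(87) − (0.833074)(-0.929556)(173) + (0.553161)(407) = 385.83 m.
Horizontal magnitude = √(ΔE² + ΔN²) = √(17.09² + 385.83²) = 386.21 m.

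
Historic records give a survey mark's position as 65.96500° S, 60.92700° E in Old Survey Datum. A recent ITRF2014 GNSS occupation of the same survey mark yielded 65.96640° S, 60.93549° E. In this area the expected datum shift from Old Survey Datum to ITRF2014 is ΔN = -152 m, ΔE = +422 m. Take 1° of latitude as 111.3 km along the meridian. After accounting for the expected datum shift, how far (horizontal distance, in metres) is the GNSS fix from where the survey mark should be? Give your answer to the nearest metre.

Observed coordinate differences: Δφ = -0.00140°, Δλ = +0.00849°.
Converting to metres (1° lat = 111300 m, cos φ = 0.407295): observed ΔN = -155.8 m, observed ΔE = 384.9 m.
Subtracting the expected shift leaves a residual of -155.8 − (-152) = -3.8 m north and 384.9 − (422) = -37.1 m east.
Residual distance = √((-3.8)² + (-37.1)²) = 37.3 m.

37 m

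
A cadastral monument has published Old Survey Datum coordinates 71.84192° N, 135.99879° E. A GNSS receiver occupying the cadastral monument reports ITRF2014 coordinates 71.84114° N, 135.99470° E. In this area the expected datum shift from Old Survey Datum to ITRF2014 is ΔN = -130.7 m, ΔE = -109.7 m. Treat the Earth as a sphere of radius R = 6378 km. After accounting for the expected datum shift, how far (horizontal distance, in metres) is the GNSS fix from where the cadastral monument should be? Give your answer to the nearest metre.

54 m

Observed coordinate differences: Δφ = -0.00078°, Δλ = -0.00409°.
Converting to metres (1° lat = 111317 m, cos φ = 0.311640): observed ΔN = -86.8 m, observed ΔE = -141.9 m.
Subtracting the expected shift leaves a residual of -86.8 − (-130.7) = 43.9 m north and -141.9 − (-109.7) = -32.2 m east.
Residual distance = √(43.9² + (-32.2)²) = 54.4 m.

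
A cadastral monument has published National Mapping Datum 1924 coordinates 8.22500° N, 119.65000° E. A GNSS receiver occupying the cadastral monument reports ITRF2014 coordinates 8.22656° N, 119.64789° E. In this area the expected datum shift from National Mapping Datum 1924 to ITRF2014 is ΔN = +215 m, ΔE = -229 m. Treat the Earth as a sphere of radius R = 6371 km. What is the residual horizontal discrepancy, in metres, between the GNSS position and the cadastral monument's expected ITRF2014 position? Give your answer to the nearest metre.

42 m

Observed coordinate differences: Δφ = +0.00156°, Δλ = -0.00211°.
Converting to metres (1° lat = 111195 m, cos φ = 0.989714): observed ΔN = 173.5 m, observed ΔE = -232.2 m.
Subtracting the expected shift leaves a residual of 173.5 − (215) = -41.5 m north and -232.2 − (-229) = -3.2 m east.
Residual distance = √((-41.5)² + (-3.2)²) = 41.7 m.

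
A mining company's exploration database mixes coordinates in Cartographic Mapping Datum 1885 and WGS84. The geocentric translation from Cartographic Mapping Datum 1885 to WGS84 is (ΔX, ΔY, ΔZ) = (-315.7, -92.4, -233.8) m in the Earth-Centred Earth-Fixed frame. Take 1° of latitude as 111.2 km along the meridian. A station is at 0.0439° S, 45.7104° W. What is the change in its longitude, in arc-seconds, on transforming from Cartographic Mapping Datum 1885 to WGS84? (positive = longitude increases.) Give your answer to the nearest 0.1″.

Δλ = -9.4″

sin φ = -0.000766, cos φ = 1.000000, sin λ = -0.715819, cos λ = 0.698285.
East component: ΔE = −sin λ·ΔX + cos λ·ΔY = −(-0.715819)(-315.7) + (0.698285)(-92.4) = -290.51 m.
1° of latitude spans 111200 m; at latitude φ, 1° of longitude spans that × cos φ = 111200.0 m, so Δλ = -290.51 / 111200.0 × 3600 = -9.405″.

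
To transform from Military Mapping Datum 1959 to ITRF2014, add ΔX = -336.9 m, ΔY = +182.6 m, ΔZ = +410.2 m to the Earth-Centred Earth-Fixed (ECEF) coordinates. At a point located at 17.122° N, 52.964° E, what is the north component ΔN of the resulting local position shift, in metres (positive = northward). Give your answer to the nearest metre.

ΔN = 409 m

The local north axis is (−sin φ cos λ, −sin φ sin λ, cos φ), giving ΔN = 59.741 − 42.913 + 392.020 = 408.85 m.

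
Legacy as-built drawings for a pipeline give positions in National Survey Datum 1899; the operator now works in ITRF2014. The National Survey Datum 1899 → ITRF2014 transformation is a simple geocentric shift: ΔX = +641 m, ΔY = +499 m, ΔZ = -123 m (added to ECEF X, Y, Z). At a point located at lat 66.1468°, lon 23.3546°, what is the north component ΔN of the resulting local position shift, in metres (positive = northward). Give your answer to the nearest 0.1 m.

ΔN = -768.9 m

At φ = 66.1468°, λ = 23.3546°: sin φ = 0.914585, cos φ = 0.404395, sin λ = 0.396421, cos λ = 0.918069.
ΔN = −sin φ cos λ·ΔX − sin φ sin λ·ΔY + cos φ·ΔZ = −(0.914585)(0.918069)(641) − (0.914585)(0.396421)(499) + (0.404395)(-123) = -768.87 m.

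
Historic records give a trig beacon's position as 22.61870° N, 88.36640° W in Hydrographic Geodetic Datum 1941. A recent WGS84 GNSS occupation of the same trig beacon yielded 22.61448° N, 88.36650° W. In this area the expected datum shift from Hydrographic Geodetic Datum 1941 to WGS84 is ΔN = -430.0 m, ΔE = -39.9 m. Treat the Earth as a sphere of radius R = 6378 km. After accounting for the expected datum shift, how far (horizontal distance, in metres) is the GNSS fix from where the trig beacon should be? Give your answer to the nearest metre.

Observed coordinate differences: Δφ = -0.00422°, Δλ = -0.00010°.
Converting to metres (1° lat = 111317 m, cos φ = 0.923085): observed ΔN = -469.8 m, observed ΔE = -10.3 m.
Subtracting the expected shift leaves a residual of -469.8 − (-430.0) = -39.8 m north and -10.3 − (-39.9) = 29.6 m east.
Residual distance = √((-39.8)² + 29.6²) = 49.6 m.

50 m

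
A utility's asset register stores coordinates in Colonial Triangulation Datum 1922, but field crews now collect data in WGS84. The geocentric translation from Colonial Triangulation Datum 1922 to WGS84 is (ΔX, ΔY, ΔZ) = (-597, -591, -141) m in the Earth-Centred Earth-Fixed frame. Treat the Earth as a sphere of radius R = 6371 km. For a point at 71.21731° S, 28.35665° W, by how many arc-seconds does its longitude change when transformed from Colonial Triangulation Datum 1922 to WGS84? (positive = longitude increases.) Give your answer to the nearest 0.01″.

sin φ = -0.946747, cos φ = 0.321980, sin λ = -0.474959, cos λ = 0.880008.
East component: ΔE = −sin λ·ΔX + cos λ·ΔY = −(-0.474959)(-597) + (0.880008)(-591) = -803.64 m.
1° of latitude spans πR/180 = 111195 m; at latitude φ, 1° of longitude spans that × cos φ = 35802.5 m, so Δλ = -803.64 / 35802.5 × 3600 = -80.807″.

Δλ = -80.81″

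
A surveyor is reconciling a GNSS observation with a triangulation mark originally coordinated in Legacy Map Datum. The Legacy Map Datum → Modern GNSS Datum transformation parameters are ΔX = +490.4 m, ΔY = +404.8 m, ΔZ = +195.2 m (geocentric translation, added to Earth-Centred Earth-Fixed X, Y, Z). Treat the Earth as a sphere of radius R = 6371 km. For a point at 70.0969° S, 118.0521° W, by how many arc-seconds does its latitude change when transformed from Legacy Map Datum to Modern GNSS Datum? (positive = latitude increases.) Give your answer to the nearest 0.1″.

sin φ = -0.940270, cos φ = 0.340430, sin λ = -0.882520, cos λ = -0.470274.
North component: ΔN = −sin φ cos λ·ΔX − sin φ sin λ·ΔY + cos φ·ΔZ = −(-0.940270)(-0.470274)(490.4) − (-0.940270)(-0.882520)(404.8) + (0.340430)(195.2) = -486.30 m.
1° of latitude spans πR/180 = 111195 m, so Δφ = -486.30 / 111195 × 3600 = -15.744″.

Δφ = -15.7″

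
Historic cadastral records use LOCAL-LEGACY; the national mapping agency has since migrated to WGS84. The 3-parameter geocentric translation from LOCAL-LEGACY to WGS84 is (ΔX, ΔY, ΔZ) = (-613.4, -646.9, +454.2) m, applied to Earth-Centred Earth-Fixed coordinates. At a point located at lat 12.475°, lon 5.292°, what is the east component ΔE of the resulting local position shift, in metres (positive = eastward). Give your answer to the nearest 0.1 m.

At φ = 12.475°, λ = 5.292°: sin φ = 0.216014, cos φ = 0.976390, sin λ = 0.092232, cos λ = 0.995738.
ΔE = −sin λ·ΔX + cos λ·ΔY = −(0.092232)·(-613.4) + (0.995738)·(-646.9) = -587.57 m.

ΔE = -587.6 m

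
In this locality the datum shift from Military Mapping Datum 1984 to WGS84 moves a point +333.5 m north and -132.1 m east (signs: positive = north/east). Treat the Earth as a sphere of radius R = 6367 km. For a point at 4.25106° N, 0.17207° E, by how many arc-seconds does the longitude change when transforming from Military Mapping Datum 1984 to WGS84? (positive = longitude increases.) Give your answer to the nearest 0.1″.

At latitude 4.25106°, cos φ = 0.997249.
One radian of longitude at latitude φ spans R cos φ, so Δλ = ΔE / (R cos φ) = -132.1 / (6367000 × 0.997249) = -2.0805e-05 rad = -4.291″.

Δλ = -4.3″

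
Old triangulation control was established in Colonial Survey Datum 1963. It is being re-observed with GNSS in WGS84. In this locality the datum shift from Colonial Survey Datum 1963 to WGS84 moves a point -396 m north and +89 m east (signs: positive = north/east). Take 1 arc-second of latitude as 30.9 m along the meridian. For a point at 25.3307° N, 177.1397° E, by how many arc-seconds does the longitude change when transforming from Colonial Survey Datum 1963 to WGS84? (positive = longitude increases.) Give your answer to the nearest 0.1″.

At latitude 25.3307°, cos φ = 0.903853.
1″ of longitude at this latitude = 30.90 × cos φ = 27.9291 m, so Δλ = 89.0 / 27.9291 = 3.187″.

Δλ = 3.2″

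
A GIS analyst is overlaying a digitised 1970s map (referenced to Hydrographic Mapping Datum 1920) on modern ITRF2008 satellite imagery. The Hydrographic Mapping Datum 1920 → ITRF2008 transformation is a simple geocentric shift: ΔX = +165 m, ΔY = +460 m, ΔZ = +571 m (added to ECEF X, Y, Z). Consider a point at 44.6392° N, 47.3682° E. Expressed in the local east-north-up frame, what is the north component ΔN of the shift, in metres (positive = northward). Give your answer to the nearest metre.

ΔN = 90 m

The local north axis is (−sin φ cos λ, −sin φ sin λ, cos φ), giving ΔN = -78.521 − 237.796 + 406.292 = 89.98 m.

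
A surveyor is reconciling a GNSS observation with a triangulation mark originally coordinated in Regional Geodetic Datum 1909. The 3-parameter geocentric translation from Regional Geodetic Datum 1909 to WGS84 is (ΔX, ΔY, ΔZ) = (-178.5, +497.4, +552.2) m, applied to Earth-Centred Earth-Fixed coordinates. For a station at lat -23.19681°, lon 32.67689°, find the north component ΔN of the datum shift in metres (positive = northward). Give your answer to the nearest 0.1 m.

ΔN = 554.2 m

The local north axis is (−sin φ cos λ, −sin φ sin λ, cos φ), giving ΔN = -59.182 + 105.778 + 507.559 = 554.16 m.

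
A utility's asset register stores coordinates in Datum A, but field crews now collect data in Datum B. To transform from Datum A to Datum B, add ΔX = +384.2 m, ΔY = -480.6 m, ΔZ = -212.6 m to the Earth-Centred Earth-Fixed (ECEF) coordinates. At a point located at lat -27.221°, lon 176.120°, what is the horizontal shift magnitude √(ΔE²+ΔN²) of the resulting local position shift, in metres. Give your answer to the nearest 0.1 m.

At φ = -27.221°, λ = 176.120°: sin φ = -0.457424, cos φ = 0.889249, sin λ = 0.067667, cos λ = -0.997708.
ΔE = −sin λ·ΔX + cos λ·ΔY = −(0.067667)·(384.2) + (-0.997708)·(-480.6) = 453.50 m.
ΔN = −sin φ cos λ·ΔX − sin φ sin λ·ΔY + cos φ·ΔZ = −(-0.457424)(-0.997708)(384.2) − (-0.457424)(0.067667)(-480.6) + (0.889249)(-212.6) = -379.27 m.
Horizontal magnitude = √(ΔE² + ΔN²) = √(453.50² + (-379.27)²) = 591.19 m.

591.2 m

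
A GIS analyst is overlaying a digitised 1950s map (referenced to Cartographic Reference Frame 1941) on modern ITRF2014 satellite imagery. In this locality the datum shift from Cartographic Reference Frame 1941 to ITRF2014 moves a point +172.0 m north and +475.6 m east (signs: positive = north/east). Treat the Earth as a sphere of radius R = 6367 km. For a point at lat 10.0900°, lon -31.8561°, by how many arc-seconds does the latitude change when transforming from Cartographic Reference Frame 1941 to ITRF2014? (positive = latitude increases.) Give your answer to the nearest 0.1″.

On a sphere of radius R, 1 rad of latitude = R, so Δφ = ΔN / R = 172.0 / 6367000 = 2.7014e-05 rad = 5.572″.

Δφ = 5.6″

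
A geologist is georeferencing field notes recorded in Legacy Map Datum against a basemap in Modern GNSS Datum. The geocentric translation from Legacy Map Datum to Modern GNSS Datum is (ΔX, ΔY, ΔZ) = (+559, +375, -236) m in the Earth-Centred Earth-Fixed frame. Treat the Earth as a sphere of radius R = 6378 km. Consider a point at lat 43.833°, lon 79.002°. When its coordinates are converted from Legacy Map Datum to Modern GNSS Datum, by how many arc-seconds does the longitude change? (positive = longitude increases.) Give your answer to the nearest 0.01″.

Δλ = -21.39″

sin φ = 0.692559, cos φ = 0.721361, sin λ = 0.981634, cos λ = 0.190775.
East component: ΔE = −sin λ·ΔX + cos λ·ΔY = −(0.981634)(559) + (0.190775)(375) = -477.19 m.
1° of latitude spans πR/180 = 111317 m; at latitude φ, 1° of longitude spans that × cos φ = 80299.9 m, so Δλ = -477.19 / 80299.9 × 3600 = -21.393″.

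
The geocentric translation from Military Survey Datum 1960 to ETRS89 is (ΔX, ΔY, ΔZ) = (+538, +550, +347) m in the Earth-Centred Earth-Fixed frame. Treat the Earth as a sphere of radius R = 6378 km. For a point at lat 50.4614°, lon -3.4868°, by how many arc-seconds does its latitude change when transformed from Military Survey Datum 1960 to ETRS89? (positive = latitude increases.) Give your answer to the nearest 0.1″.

sin φ = 0.771196, cos φ = 0.636598, sin λ = -0.060819, cos λ = 0.998149.
North component: ΔN = −sin φ cos λ·ΔX − sin φ sin λ·ΔY + cos φ·ΔZ = −(0.771196)(0.998149)(538) − (0.771196)(-0.060819)(550) + (0.636598)(347) = -167.44 m.
1° of latitude spans πR/180 = 111317 m, so Δφ = -167.44 / 111317 × 3600 = -5.415″.

Δφ = -5.4″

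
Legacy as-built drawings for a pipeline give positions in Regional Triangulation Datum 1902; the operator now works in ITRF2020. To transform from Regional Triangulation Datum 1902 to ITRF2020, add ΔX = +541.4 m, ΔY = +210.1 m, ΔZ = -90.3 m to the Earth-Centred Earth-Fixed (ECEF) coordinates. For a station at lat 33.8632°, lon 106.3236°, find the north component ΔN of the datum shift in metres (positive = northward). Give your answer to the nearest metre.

The local north axis is (−sin φ cos λ, −sin φ sin λ, cos φ), giving ΔN = 84.789 − 112.351 − 74.982 = -102.54 m.

ΔN = -103 m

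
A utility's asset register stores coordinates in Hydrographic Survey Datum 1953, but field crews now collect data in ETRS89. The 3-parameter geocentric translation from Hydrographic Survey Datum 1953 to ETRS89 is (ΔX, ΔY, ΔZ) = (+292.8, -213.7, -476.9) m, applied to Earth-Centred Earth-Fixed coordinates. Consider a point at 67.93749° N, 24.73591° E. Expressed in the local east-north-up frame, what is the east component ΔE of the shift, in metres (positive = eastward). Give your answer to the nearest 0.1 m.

At φ = 67.93749°, λ = 24.73591°: sin φ = 0.926775, cos φ = 0.375618, sin λ = 0.418436, cos λ = 0.908246.
ΔE = −sin λ·ΔX + cos λ·ΔY = −(0.418436)·(292.8) + (0.908246)·(-213.7) = -316.61 m.

ΔE = -316.6 m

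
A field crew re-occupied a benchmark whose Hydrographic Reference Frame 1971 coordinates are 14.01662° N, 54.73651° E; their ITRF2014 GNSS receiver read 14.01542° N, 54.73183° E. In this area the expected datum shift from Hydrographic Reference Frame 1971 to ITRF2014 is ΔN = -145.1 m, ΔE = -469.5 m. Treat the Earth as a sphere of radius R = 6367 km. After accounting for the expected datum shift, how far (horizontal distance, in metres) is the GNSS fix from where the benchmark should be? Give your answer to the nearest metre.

Observed coordinate differences: Δφ = -0.00120°, Δλ = -0.00468°.
Converting to metres (1° lat = 111125 m, cos φ = 0.970226): observed ΔN = -133.4 m, observed ΔE = -504.6 m.
Subtracting the expected shift leaves a residual of -133.4 − (-145.1) = 11.7 m north and -504.6 − (-469.5) = -35.1 m east.
Residual distance = √(11.7² + (-35.1)²) = 37.0 m.

37 m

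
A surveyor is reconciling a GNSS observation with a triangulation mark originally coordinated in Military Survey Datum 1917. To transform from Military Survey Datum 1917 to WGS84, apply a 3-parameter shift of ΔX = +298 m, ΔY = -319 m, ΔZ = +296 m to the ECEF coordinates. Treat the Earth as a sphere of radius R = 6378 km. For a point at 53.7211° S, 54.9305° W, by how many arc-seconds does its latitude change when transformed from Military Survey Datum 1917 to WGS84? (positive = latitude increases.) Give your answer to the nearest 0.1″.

sin φ = -0.806146, cos φ = 0.591716, sin λ = -0.818456, cos λ = 0.574570.
North component: ΔN = −sin φ cos λ·ΔX − sin φ sin λ·ΔY + cos φ·ΔZ = −(-0.806146)(0.574570)(298) − (-0.806146)(-0.818456)(-319) + (0.591716)(296) = 523.65 m.
1° of latitude spans πR/180 = 111317 m, so Δφ = 523.65 / 111317 × 3600 = 16.935″.

Δφ = 16.9″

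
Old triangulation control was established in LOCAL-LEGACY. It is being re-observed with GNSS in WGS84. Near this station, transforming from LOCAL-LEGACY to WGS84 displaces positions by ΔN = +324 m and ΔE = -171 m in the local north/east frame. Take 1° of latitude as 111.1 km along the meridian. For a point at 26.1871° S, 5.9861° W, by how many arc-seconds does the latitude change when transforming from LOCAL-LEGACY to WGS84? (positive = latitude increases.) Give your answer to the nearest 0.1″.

Δφ = 10.5″

1° of latitude = 111.1 km, so Δφ = 324.0 / 111100 = 0.0029163° = 10.499″.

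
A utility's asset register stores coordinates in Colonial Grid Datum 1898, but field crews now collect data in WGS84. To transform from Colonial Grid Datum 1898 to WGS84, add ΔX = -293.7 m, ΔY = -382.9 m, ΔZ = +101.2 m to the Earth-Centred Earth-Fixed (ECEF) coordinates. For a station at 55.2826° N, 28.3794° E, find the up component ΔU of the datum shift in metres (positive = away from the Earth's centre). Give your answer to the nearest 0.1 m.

At φ = 55.2826°, λ = 28.3794°: sin φ = 0.821971, cos φ = 0.569529, sin λ = 0.475308, cos λ = 0.879820.
ΔU = cos φ cos λ·ΔX + cos φ sin λ·ΔY + sin φ·ΔZ = (0.569529)(0.879820)(-293.7) + (0.569529)(0.475308)(-382.9) + (0.821971)(101.2) = -167.64 m.

ΔU = -167.6 m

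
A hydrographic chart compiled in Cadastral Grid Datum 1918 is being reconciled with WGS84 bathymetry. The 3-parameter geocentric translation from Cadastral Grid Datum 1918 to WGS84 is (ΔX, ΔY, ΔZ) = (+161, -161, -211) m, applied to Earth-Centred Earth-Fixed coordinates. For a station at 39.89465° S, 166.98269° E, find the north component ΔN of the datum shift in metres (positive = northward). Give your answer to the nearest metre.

At φ = -39.89465°, λ = 166.98269°: sin φ = -0.641378, cos φ = 0.767225, sin λ = 0.225245, cos λ = -0.974302.
ΔN = −sin φ cos λ·ΔX − sin φ sin λ·ΔY + cos φ·ΔZ = −(-0.641378)(-0.974302)(161) − (-0.641378)(0.225245)(-161) + (0.767225)(-211) = -285.75 m.

ΔN = -286 m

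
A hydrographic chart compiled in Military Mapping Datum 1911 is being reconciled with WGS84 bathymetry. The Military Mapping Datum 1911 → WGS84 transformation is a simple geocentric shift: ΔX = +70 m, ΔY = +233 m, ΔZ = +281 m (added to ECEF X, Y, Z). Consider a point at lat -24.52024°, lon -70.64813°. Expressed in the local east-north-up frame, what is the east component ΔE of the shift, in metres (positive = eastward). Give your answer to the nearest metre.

The local east axis at (φ, λ) is (−sin λ, cos λ, 0), so ΔE = −sin(-70.64813°)·70 + cos(-70.64813°)·233 = 143.25 m.

ΔE = 143 m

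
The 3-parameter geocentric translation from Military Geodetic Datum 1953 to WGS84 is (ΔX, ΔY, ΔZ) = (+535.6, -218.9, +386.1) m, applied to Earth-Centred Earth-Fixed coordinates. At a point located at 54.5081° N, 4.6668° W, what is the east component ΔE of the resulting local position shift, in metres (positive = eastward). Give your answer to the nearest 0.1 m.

The local east axis at (φ, λ) is (−sin λ, cos λ, 0), so ΔE = −sin(-4.6668°)·535.6 + cos(-4.6668°)·(-218.9) = -174.60 m.

ΔE = -174.6 m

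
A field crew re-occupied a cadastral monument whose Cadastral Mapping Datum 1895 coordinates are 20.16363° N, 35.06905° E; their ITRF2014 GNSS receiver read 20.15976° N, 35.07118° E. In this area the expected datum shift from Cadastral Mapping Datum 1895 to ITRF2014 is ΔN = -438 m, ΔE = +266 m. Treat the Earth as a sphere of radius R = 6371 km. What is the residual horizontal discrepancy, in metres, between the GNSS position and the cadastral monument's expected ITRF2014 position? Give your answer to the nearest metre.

Observed coordinate differences: Δφ = -0.00387°, Δλ = +0.00213°.
Converting to metres (1° lat = 111195 m, cos φ = 0.938712): observed ΔN = -430.3 m, observed ΔE = 222.3 m.
Subtracting the expected shift leaves a residual of -430.3 − (-438) = 7.7 m north and 222.3 − (266) = -43.7 m east.
Residual distance = √(7.7² + (-43.7)²) = 44.3 m.

44 m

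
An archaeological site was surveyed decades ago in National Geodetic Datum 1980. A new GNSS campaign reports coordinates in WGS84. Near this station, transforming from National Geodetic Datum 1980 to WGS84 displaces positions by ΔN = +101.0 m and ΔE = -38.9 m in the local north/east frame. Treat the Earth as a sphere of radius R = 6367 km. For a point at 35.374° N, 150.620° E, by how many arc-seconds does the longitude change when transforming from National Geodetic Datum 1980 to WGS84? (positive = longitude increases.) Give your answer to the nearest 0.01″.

At latitude 35.374°, cos φ = 0.815391.
One radian of longitude at latitude φ spans R cos φ, so Δλ = ΔE / (R cos φ) = -38.9 / (6367000 × 0.815391) = -7.4929e-06 rad = -1.546″.

Δλ = -1.55″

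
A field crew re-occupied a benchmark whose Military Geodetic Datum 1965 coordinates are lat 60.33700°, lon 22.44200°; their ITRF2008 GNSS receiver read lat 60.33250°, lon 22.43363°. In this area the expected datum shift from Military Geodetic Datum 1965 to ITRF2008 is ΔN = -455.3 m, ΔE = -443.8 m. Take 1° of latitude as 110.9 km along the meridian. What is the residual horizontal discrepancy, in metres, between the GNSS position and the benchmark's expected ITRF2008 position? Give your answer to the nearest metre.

46 m

Observed coordinate differences: Δφ = -0.00450°, Δλ = -0.00837°.
Converting to metres (1° lat = 110900 m, cos φ = 0.494898): observed ΔN = -499.1 m, observed ΔE = -459.4 m.
Subtracting the expected shift leaves a residual of -499.1 − (-455.3) = -43.8 m north and -459.4 − (-443.8) = -15.6 m east.
Residual distance = √((-43.8)² + (-15.6)²) = 46.4 m.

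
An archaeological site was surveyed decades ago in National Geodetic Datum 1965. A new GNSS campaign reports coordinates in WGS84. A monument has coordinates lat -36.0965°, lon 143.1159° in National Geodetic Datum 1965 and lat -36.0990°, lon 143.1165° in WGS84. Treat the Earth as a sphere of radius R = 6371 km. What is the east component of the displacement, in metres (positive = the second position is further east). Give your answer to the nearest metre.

Δφ = -36.0990° − -36.0965° = -0.0025°; Δλ = 143.1165° − 143.1159° = +0.0006°.
1° along a meridian = πR/180 = 111195 m.
ΔN = Δφ × 111195 = -278.0 m; ΔE = Δλ × 111195 × cos(-36.0965°) = +0.0006 × 111195 × 0.808026 = 53.9 m.

ΔE = 54 m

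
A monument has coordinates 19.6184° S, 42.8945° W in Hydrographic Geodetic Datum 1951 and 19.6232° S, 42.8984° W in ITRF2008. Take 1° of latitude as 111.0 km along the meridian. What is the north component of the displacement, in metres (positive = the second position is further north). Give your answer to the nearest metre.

ΔN = -533 m

Δφ = -19.6232° − -19.6184° = -0.0048°; Δλ = -42.8984° − -42.8945° = -0.0039°.
ΔN = Δφ × 111000 = -532.8 m; ΔE = Δλ × 111000 × cos(-19.6184°) = -0.0039 × 111000 × 0.941950 = -407.8 m.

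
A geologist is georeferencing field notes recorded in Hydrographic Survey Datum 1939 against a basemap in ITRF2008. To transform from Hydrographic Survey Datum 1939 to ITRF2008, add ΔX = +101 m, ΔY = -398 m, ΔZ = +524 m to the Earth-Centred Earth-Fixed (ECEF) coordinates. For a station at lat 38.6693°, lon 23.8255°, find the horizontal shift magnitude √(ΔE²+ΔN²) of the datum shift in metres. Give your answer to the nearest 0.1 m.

606.7 m

The local east axis at (φ, λ) is (−sin λ, cos λ, 0), so ΔE = −sin(23.8255°)·101 + cos(23.8255°)·(-398) = -404.88 m.
The local north axis is (−sin φ cos λ, −sin φ sin λ, cos φ), giving ΔN = -57.729 + 100.455 + 409.121 = 451.85 m.
Horizontal magnitude = √(ΔE² + ΔN²) = √((-404.88)² + 451.85²) = 606.71 m.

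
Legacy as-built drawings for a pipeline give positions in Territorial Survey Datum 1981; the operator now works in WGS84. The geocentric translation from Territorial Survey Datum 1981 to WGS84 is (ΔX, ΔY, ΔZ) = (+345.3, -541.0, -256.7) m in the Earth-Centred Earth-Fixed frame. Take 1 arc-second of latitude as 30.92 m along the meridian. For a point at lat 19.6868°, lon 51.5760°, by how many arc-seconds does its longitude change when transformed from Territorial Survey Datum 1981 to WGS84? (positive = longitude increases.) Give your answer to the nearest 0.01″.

Δλ = -20.84″

sin φ = 0.336878, cos φ = 0.941548, sin λ = 0.783433, cos λ = 0.621476.
East component: ΔE = −sin λ·ΔX + cos λ·ΔY = −(0.783433)(345.3) + (0.621476)(-541.0) = -606.74 m.
1° of latitude spans 3600 × 30.92 = 111312 m; at latitude φ, 1° of longitude spans that × cos φ = 104805.6 m, so Δλ = -606.74 / 104805.6 × 3600 = -20.841″.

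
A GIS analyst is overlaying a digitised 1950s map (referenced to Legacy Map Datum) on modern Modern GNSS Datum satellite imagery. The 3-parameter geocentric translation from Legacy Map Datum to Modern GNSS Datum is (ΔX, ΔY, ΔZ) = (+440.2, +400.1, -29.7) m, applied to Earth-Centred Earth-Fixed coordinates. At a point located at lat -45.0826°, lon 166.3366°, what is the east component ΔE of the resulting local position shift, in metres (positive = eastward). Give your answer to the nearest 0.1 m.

At φ = -45.0826°, λ = 166.3366°: sin φ = -0.708125, cos φ = 0.706087, sin λ = 0.236217, cos λ = -0.971700.
ΔE = −sin λ·ΔX + cos λ·ΔY = −(0.236217)·(440.2) + (-0.971700)·(400.1) = -492.76 m.

ΔE = -492.8 m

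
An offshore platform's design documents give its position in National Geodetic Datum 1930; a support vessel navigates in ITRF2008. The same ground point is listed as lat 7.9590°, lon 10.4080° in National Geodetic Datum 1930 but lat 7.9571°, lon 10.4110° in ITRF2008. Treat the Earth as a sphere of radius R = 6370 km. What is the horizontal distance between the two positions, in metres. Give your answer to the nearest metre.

392 m

Δφ = 7.9571° − 7.9590° = -0.0019°; Δλ = 10.4110° − 10.4080° = +0.0030°.
1° along a meridian = πR/180 = 111177 m.
ΔN = Δφ × 111177 = -211.2 m; ΔE = Δλ × 111177 × cos(7.9590°) = +0.0030 × 111177 × 0.990367 = 330.3 m.
Distance = √(ΔE² + ΔN²) = √(330.3² + (-211.2)²) = 392.1 m.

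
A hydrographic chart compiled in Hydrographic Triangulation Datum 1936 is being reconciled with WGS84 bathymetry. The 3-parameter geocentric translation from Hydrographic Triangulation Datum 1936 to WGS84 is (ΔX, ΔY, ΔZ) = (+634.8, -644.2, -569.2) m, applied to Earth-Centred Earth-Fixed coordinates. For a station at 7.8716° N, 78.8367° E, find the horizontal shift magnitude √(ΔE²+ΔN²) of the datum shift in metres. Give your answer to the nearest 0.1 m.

The local east axis at (φ, λ) is (−sin λ, cos λ, 0), so ΔE = −sin(78.8367°)·634.8 + cos(78.8367°)·(-644.2) = -747.51 m.
The local north axis is (−sin φ cos λ, −sin φ sin λ, cos φ), giving ΔN = -16.832 + 86.556 − 563.837 = -494.11 m.
Horizontal magnitude = √(ΔE² + ΔN²) = √((-747.51)² + (-494.11)²) = 896.06 m.

896.1 m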